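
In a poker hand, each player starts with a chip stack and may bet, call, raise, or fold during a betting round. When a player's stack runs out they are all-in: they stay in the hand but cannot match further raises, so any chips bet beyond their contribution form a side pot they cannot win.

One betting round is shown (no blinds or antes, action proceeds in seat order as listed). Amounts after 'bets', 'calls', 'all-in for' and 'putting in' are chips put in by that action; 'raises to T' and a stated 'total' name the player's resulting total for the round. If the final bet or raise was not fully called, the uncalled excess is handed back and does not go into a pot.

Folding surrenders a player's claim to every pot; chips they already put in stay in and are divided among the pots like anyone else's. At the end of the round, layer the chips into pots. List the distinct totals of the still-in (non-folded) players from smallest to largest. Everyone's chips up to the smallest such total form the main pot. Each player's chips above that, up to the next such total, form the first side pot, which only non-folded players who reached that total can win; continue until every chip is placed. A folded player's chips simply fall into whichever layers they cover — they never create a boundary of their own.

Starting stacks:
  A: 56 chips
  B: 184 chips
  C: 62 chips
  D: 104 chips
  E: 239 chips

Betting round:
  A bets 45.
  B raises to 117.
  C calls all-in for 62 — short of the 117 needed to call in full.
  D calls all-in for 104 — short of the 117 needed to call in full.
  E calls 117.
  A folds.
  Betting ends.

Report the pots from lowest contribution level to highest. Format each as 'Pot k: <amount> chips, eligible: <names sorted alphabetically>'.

Contributions: A=45, B=117, C=62, D=104, E=117
Folded: A
Pot levels (distinct totals of non-folded players): 62, 104, 117
Layer 1-62: A 45 + B 62 + C 62 + D 62 + E 62 = 293 chips; eligible B, C, D, E
Layer 63-104: 42 each from B, D, E = 42*3 = 126 chips; eligible B, D, E
Layer 105-117: 13 each from B, E = 13*2 = 26 chips; eligible B, E

Pot 1: 293 chips, eligible: B, C, D, E
Pot 2: 126 chips, eligible: B, D, E
Pot 3: 26 chips, eligible: B, E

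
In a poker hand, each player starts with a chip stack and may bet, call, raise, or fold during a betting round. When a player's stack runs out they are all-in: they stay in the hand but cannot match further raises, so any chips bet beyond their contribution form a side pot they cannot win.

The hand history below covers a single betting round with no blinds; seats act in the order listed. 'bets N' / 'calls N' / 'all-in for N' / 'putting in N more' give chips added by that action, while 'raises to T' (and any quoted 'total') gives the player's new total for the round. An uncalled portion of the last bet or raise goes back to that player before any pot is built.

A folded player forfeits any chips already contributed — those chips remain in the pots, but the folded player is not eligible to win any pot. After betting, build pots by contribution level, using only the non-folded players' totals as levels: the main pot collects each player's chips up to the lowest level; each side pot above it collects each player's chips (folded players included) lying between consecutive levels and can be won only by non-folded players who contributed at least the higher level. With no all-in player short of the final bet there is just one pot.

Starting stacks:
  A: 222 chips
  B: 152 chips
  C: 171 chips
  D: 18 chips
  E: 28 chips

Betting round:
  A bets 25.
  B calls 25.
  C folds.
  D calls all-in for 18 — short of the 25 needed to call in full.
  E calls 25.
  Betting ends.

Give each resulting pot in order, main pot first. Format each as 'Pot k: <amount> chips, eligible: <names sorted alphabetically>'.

Pot 1: 72 chips, eligible: A, B, D, E
Pot 2: 21 chips, eligible: A, B, E

Derivation:
Contributions: A=25, B=25, D=18, E=25
Folded: C
Pot levels (distinct totals of non-folded players): 18, 25
Layer 1-18: 18 each from A, B, D, E = 18*4 = 72 chips; eligible A, B, D, E
Layer 19-25: 7 each from A, B, E = 7*3 = 21 chips; eligible A, B, E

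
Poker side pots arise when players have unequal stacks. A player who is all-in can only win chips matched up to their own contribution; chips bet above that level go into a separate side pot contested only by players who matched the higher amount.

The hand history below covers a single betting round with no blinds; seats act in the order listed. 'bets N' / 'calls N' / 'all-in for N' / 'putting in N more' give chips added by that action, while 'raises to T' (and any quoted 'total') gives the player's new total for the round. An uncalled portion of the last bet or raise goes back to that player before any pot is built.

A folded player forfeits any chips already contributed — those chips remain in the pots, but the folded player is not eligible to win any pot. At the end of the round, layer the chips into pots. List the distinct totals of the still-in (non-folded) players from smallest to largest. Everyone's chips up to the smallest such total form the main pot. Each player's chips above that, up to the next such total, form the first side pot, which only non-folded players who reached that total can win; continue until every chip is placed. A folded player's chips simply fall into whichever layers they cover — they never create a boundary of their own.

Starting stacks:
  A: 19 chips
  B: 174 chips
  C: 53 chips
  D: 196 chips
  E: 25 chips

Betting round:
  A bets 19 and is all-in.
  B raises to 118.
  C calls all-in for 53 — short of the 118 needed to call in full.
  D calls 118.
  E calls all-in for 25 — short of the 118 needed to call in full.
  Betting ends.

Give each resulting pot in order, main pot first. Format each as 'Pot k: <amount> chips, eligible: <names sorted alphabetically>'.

Contributions: A=19, B=118, C=53, D=118, E=25
Pot levels (distinct totals of non-folded players): 19, 25, 53, 118
Layer 1-19: 19 each from A, B, C, D, E = 19*5 = 95 chips; eligible A, B, C, D, E
Layer 20-25: 6 each from B, C, D, E = 6*4 = 24 chips; eligible B, C, D, E
Layer 26-53: 28 each from B, C, D = 28*3 = 84 chips; eligible B, C, D
Layer 54-118: 65 each from B, D = 65*2 = 130 chips; eligible B, D

Pot 1: 95 chips, eligible: A, B, C, D, E
Pot 2: 24 chips, eligible: B, C, D, E
Pot 3: 84 chips, eligible: B, C, D
Pot 4: 130 chips, eligible: B, D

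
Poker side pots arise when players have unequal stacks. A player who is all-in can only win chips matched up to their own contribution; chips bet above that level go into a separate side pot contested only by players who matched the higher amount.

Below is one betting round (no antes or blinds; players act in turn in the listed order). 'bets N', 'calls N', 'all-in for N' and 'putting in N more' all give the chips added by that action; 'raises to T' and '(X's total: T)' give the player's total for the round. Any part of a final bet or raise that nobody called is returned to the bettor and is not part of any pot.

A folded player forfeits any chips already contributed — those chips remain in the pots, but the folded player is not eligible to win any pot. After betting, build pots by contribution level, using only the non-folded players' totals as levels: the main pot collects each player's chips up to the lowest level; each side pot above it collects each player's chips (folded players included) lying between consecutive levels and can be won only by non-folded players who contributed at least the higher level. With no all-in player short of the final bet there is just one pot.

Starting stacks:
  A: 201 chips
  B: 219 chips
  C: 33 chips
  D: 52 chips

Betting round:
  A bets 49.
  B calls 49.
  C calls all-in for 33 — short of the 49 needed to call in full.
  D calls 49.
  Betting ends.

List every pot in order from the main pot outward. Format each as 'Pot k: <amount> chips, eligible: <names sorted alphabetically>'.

Pot 1: 132 chips, eligible: A, B, C, D
Pot 2: 48 chips, eligible: A, B, D

Derivation:
Contributions: A=49, B=49, C=33, D=49
Pot levels (distinct totals of non-folded players): 33, 49
Layer 1-33: 33 each from A, B, C, D = 33*4 = 132 chips; eligible A, B, C, D
Layer 34-49: 16 each from A, B, D = 16*3 = 48 chips; eligible A, B, D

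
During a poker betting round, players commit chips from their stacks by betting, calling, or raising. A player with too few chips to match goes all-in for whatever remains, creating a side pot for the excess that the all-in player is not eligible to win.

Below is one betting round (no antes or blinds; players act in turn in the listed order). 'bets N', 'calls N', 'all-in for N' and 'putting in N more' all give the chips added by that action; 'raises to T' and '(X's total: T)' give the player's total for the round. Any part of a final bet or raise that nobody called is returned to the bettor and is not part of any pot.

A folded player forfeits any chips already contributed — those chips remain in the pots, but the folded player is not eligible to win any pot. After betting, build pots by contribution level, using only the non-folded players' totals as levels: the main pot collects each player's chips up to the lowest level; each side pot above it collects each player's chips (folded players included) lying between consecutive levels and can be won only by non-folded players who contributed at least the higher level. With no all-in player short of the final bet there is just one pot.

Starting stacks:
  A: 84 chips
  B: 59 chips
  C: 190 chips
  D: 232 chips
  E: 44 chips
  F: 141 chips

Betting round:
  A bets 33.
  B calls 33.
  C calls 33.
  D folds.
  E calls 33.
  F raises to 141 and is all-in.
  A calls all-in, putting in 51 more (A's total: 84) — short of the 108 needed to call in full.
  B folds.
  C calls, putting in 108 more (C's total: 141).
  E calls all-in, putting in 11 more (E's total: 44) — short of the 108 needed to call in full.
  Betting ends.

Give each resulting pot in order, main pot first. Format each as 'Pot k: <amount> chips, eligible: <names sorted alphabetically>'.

Pot 1: 209 chips, eligible: A, C, E, F
Pot 2: 120 chips, eligible: A, C, F
Pot 3: 114 chips, eligible: C, F

Derivation:
Contributions: A=84, B=33, C=141, E=44, F=141
Folded: B, D
Pot levels (distinct totals of non-folded players): 44, 84, 141
Layer 1-44: A 44 + B 33 + C 44 + E 44 + F 44 = 209 chips; eligible A, C, E, F
Layer 45-84: 40 each from A, C, F = 40*3 = 120 chips; eligible A, C, F
Layer 85-141: 57 each from C, F = 57*2 = 114 chips; eligible C, F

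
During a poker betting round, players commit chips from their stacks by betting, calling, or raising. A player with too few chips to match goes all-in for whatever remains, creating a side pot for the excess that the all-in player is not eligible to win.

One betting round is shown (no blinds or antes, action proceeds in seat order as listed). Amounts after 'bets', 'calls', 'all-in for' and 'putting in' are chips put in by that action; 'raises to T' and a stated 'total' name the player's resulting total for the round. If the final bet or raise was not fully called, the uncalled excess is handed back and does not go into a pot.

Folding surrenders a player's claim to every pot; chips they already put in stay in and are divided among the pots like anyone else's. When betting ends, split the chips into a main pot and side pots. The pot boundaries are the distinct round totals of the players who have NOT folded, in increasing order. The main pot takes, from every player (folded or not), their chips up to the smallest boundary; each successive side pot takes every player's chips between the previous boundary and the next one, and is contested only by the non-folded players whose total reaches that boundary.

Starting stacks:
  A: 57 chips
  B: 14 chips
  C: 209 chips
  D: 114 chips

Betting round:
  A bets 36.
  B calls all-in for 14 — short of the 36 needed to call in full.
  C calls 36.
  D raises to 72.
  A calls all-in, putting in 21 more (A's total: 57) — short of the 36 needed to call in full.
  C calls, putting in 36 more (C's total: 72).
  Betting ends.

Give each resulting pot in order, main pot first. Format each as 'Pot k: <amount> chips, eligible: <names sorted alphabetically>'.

Contributions: A=57, B=14, C=72, D=72
Pot levels (distinct totals of non-folded players): 14, 57, 72
Layer 1-14: 14 each from A, B, C, D = 14*4 = 56 chips; eligible A, B, C, D
Layer 15-57: 43 each from A, C, D = 43*3 = 129 chips; eligible A, C, D
Layer 58-72: 15 each from C, D = 15*2 = 30 chips; eligible C, D

Pot 1: 56 chips, eligible: A, B, C, D
Pot 2: 129 chips, eligible: A, C, D
Pot 3: 30 chips, eligible: C, D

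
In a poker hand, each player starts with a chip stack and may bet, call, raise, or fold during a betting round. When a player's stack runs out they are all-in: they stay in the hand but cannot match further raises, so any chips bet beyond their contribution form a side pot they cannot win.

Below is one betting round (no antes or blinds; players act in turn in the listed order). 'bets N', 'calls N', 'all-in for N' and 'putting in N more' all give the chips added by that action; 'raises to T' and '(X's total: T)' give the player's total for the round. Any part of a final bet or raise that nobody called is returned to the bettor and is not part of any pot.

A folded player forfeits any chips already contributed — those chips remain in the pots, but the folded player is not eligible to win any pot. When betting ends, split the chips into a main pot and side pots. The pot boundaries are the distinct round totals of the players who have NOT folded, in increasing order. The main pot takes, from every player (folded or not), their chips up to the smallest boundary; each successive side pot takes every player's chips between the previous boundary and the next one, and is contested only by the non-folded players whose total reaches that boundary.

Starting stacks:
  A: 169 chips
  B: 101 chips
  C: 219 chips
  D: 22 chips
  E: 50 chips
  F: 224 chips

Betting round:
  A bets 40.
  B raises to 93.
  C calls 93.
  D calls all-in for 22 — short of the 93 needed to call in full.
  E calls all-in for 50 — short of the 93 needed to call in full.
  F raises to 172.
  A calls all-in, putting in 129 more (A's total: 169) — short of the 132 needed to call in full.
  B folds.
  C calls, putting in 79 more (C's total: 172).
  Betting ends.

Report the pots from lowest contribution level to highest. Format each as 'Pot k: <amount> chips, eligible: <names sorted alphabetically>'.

Contributions: A=169, B=93, C=172, D=22, E=50, F=172
Folded: B
Pot levels (distinct totals of non-folded players): 22, 50, 169, 172
Layer 1-22: 22 each from A, B, C, D, E, F = 22*6 = 132 chips; eligible A, C, D, E, F
Layer 23-50: 28 each from A, B, C, E, F = 28*5 = 140 chips; eligible A, C, E, F
Layer 51-169: A 119 + B 43 + C 119 + F 119 = 400 chips; eligible A, C, F
Layer 170-172: 3 each from C, F = 3*2 = 6 chips; eligible C, F

Pot 1: 132 chips, eligible: A, C, D, E, F
Pot 2: 140 chips, eligible: A, C, E, F
Pot 3: 400 chips, eligible: A, C, F
Pot 4: 6 chips, eligible: C, F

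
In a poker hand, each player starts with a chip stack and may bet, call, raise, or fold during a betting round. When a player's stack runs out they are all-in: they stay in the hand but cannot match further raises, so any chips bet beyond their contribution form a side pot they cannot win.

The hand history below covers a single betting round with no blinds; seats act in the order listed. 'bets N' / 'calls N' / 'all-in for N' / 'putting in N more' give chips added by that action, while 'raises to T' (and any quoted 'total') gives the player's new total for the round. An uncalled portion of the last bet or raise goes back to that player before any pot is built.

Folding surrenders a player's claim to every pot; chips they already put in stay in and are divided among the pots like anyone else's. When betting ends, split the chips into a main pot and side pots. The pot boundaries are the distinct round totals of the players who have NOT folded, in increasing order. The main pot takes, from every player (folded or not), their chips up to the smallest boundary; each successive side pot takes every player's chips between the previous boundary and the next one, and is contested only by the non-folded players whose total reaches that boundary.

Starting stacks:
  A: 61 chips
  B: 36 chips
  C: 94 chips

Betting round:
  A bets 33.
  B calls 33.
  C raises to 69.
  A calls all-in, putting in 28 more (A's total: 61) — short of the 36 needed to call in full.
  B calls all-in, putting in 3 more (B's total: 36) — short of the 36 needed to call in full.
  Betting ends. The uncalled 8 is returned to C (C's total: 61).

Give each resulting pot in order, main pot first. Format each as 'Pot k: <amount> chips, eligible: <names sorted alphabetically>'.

Pot 1: 108 chips, eligible: A, B, C
Pot 2: 50 chips, eligible: A, C

Derivation:
Contributions (after 8 returned to C): A=61, B=36, C=61
Pot levels (distinct totals of non-folded players): 36, 61
Layer 1-36: 36 each from A, B, C = 36*3 = 108 chips; eligible A, B, C
Layer 37-61: 25 each from A, C = 25*2 = 50 chips; eligible A, C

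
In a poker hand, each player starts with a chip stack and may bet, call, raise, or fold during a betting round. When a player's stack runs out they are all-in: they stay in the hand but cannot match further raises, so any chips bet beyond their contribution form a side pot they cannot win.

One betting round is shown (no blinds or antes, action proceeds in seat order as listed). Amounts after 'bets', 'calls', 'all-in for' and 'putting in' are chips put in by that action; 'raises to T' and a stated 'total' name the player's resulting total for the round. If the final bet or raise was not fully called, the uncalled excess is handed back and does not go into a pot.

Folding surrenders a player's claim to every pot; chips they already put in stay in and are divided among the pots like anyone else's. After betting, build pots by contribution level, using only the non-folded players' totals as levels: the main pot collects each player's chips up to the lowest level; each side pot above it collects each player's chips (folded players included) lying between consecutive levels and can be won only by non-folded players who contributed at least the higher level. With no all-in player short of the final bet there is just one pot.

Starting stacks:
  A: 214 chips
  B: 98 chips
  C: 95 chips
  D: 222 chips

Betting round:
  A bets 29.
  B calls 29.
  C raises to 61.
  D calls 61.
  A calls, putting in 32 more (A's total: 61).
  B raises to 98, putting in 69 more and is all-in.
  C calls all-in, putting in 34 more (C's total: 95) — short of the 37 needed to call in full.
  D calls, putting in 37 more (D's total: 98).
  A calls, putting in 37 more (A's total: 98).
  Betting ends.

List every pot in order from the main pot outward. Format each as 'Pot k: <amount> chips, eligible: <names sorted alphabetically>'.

Contributions: A=98, B=98, C=95, D=98
Pot levels (distinct totals of non-folded players): 95, 98
Layer 1-95: 95 each from A, B, C, D = 95*4 = 380 chips; eligible A, B, C, D
Layer 96-98: 3 each from A, B, D = 3*3 = 9 chips; eligible A, B, D

Pot 1: 380 chips, eligible: A, B, C, D
Pot 2: 9 chips, eligible: A, B, D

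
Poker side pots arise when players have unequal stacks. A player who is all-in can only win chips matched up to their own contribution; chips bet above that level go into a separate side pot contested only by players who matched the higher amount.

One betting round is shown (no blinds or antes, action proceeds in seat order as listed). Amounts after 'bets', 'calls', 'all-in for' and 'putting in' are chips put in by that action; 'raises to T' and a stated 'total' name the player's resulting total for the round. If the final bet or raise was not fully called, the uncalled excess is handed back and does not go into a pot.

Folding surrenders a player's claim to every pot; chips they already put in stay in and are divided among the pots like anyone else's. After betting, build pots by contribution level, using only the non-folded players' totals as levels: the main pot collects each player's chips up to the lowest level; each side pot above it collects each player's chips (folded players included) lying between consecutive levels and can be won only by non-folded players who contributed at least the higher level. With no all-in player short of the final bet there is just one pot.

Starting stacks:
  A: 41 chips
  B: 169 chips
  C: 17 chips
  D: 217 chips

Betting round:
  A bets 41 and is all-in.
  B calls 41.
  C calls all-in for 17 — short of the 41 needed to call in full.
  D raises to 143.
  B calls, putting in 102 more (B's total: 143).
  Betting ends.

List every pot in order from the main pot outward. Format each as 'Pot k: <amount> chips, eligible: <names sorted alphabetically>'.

Contributions: A=41, B=143, C=17, D=143
Pot levels (distinct totals of non-folded players): 17, 41, 143
Layer 1-17: 17 each from A, B, C, D = 17*4 = 68 chips; eligible A, B, C, D
Layer 18-41: 24 each from A, B, D = 24*3 = 72 chips; eligible A, B, D
Layer 42-143: 102 each from B, D = 102*2 = 204 chips; eligible B, D

Pot 1: 68 chips, eligible: A, B, C, D
Pot 2: 72 chips, eligible: A, B, D
Pot 3: 204 chips, eligible: B, D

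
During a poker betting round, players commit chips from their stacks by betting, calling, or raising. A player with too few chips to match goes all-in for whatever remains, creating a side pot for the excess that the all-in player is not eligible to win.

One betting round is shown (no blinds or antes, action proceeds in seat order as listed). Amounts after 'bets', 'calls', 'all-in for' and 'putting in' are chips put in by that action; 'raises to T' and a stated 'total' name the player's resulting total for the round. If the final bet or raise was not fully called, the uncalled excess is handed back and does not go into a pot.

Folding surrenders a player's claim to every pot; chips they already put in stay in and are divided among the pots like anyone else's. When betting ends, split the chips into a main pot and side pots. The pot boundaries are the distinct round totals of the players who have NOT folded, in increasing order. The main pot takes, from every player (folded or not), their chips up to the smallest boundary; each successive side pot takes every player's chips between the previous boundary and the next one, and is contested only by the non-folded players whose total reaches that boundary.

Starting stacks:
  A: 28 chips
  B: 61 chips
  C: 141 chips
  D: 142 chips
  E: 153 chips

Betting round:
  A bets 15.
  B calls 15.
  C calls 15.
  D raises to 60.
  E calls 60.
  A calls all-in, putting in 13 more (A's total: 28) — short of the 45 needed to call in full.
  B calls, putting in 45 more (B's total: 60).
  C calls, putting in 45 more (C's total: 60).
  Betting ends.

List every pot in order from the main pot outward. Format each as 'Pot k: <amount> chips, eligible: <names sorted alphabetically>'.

Pot 1: 140 chips, eligible: A, B, C, D, E
Pot 2: 128 chips, eligible: B, C, D, E

Derivation:
Contributions: A=28, B=60, C=60, D=60, E=60
Pot levels (distinct totals of non-folded players): 28, 60
Layer 1-28: 28 each from A, B, C, D, E = 28*5 = 140 chips; eligible A, B, C, D, E
Layer 29-60: 32 each from B, C, D, E = 32*4 = 128 chips; eligible B, C, D, E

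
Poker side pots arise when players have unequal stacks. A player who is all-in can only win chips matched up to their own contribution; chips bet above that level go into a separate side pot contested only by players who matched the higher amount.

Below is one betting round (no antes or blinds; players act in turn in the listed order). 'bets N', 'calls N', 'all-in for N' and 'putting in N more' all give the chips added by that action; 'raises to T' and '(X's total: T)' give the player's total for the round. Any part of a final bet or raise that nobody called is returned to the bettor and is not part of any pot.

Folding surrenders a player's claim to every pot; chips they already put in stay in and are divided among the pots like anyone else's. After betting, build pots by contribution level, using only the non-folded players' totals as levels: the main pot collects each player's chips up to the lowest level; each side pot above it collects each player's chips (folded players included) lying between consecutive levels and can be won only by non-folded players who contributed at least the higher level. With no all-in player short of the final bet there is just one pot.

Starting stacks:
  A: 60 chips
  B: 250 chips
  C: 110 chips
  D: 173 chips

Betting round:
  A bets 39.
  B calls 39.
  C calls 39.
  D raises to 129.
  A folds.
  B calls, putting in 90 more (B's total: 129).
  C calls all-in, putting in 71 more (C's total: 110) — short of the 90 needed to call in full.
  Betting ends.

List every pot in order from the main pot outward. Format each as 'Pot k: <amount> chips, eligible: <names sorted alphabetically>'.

Pot 1: 369 chips, eligible: B, C, D
Pot 2: 38 chips, eligible: B, D

Derivation:
Contributions: A=39, B=129, C=110, D=129
Folded: A
Pot levels (distinct totals of non-folded players): 110, 129
Layer 1-110: A 39 + B 110 + C 110 + D 110 = 369 chips; eligible B, C, D
Layer 111-129: 19 each from B, D = 19*2 = 38 chips; eligible B, D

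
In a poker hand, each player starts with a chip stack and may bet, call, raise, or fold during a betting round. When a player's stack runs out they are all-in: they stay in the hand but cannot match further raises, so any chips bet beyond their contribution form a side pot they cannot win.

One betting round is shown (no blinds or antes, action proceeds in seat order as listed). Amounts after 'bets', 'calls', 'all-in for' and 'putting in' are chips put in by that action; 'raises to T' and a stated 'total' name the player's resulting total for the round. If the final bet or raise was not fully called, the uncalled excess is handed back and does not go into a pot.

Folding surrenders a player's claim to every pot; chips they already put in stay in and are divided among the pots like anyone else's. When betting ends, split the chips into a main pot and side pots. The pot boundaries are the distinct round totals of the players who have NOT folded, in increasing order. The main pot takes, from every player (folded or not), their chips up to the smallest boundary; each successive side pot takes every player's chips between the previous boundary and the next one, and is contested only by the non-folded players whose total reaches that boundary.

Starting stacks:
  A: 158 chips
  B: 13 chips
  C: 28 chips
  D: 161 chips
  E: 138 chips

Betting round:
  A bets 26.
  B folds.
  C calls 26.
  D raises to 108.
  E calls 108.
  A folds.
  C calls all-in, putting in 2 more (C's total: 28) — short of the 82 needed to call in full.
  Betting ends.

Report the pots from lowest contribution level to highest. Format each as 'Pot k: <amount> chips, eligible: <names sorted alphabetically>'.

Pot 1: 110 chips, eligible: C, D, E
Pot 2: 160 chips, eligible: D, E

Derivation:
Contributions: A=26, C=28, D=108, E=108
Folded: A, B
Pot levels (distinct totals of non-folded players): 28, 108
Layer 1-28: A 26 + C 28 + D 28 + E 28 = 110 chips; eligible C, D, E
Layer 29-108: 80 each from D, E = 80*2 = 160 chips; eligible D, E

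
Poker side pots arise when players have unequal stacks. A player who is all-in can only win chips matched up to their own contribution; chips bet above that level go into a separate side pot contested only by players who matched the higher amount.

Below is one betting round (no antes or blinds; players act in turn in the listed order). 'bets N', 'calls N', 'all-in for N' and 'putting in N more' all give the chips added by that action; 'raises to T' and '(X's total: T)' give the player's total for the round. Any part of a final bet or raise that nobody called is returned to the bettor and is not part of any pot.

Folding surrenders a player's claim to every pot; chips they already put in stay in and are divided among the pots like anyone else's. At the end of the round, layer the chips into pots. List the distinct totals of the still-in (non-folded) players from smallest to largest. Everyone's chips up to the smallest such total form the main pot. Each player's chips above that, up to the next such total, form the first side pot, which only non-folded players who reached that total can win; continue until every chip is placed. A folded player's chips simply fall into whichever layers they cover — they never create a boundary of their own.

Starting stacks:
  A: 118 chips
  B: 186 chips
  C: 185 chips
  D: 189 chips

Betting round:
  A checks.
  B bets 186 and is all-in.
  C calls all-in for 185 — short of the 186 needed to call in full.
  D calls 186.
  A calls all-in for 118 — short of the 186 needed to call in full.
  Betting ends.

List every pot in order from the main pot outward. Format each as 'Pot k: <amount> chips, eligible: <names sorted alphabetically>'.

Contributions: A=118, B=186, C=185, D=186
Pot levels (distinct totals of non-folded players): 118, 185, 186
Layer 1-118: 118 each from A, B, C, D = 118*4 = 472 chips; eligible A, B, C, D
Layer 119-185: 67 each from B, C, D = 67*3 = 201 chips; eligible B, C, D
Layer 186-186: 1 each from B, D = 1*2 = 2 chips; eligible B, D

Pot 1: 472 chips, eligible: A, B, C, D
Pot 2: 201 chips, eligible: B, C, D
Pot 3: 2 chips, eligible: B, D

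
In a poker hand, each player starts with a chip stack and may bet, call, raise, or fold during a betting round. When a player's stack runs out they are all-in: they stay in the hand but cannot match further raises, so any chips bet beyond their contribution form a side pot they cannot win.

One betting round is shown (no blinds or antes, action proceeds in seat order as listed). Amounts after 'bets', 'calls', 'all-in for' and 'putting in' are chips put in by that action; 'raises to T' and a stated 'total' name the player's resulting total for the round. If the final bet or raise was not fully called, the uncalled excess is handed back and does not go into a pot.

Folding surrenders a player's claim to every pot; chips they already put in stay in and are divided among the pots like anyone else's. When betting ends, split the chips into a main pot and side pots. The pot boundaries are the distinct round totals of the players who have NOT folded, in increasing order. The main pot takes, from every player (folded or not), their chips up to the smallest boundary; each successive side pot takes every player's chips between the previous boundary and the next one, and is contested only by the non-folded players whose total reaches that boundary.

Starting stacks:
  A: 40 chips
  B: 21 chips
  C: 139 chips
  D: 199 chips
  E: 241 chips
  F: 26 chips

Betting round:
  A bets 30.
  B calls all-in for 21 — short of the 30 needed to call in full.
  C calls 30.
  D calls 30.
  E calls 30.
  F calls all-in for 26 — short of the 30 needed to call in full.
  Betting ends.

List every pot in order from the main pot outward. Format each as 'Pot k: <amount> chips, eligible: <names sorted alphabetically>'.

Pot 1: 126 chips, eligible: A, B, C, D, E, F
Pot 2: 25 chips, eligible: A, C, D, E, F
Pot 3: 16 chips, eligible: A, C, D, E

Derivation:
Contributions: A=30, B=21, C=30, D=30, E=30, F=26
Pot levels (distinct totals of non-folded players): 21, 26, 30
Layer 1-21: 21 each from A, B, C, D, E, F = 21*6 = 126 chips; eligible A, B, C, D, E, F
Layer 22-26: 5 each from A, C, D, E, F = 5*5 = 25 chips; eligible A, C, D, E, F
Layer 27-30: 4 each from A, C, D, E = 4*4 = 16 chips; eligible A, C, D, E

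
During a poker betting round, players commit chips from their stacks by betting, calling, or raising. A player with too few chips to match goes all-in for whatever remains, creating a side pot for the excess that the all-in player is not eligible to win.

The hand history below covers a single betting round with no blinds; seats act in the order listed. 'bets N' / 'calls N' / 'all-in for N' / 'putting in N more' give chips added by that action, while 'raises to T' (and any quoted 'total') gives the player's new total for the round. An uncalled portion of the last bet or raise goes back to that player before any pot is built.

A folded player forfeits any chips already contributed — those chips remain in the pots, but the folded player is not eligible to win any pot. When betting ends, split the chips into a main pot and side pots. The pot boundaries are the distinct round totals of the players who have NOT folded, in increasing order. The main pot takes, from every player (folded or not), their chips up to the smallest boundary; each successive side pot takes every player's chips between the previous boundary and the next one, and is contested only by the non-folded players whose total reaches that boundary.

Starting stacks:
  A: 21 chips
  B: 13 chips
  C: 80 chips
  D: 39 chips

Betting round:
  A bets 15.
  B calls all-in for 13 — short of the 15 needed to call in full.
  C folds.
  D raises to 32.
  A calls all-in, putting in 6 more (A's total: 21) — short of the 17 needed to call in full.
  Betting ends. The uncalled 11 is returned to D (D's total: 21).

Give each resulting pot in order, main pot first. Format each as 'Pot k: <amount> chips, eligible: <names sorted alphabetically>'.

Pot 1: 39 chips, eligible: A, B, D
Pot 2: 16 chips, eligible: A, D

Derivation:
Contributions (after 11 returned to D): A=21, B=13, D=21
Folded: C
Pot levels (distinct totals of non-folded players): 13, 21
Layer 1-13: 13 each from A, B, D = 13*3 = 39 chips; eligible A, B, D
Layer 14-21: 8 each from A, D = 8*2 = 16 chips; eligible A, D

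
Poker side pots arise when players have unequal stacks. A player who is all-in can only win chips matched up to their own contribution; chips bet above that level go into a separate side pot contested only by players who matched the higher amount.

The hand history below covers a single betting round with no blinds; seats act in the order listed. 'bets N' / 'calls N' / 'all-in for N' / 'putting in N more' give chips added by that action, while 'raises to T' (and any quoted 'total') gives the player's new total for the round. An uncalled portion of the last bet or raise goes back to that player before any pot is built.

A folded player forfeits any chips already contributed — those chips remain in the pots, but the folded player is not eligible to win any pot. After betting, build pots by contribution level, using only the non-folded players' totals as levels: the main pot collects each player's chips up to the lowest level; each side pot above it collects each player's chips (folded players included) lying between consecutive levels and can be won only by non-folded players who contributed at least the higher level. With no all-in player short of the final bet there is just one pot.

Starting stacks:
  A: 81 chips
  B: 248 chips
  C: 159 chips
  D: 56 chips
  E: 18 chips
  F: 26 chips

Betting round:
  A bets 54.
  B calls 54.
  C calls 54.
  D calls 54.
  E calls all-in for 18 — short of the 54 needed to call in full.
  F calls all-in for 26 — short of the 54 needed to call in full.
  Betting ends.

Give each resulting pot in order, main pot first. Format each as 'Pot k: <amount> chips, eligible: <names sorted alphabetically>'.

Pot 1: 108 chips, eligible: A, B, C, D, E, F
Pot 2: 40 chips, eligible: A, B, C, D, F
Pot 3: 112 chips, eligible: A, B, C, D

Derivation:
Contributions: A=54, B=54, C=54, D=54, E=18, F=26
Pot levels (distinct totals of non-folded players): 18, 26, 54
Layer 1-18: 18 each from A, B, C, D, E, F = 18*6 = 108 chips; eligible A, B, C, D, E, F
Layer 19-26: 8 each from A, B, C, D, F = 8*5 = 40 chips; eligible A, B, C, D, F
Layer 27-54: 28 each from A, B, C, D = 28*4 = 112 chips; eligible A, B, C, D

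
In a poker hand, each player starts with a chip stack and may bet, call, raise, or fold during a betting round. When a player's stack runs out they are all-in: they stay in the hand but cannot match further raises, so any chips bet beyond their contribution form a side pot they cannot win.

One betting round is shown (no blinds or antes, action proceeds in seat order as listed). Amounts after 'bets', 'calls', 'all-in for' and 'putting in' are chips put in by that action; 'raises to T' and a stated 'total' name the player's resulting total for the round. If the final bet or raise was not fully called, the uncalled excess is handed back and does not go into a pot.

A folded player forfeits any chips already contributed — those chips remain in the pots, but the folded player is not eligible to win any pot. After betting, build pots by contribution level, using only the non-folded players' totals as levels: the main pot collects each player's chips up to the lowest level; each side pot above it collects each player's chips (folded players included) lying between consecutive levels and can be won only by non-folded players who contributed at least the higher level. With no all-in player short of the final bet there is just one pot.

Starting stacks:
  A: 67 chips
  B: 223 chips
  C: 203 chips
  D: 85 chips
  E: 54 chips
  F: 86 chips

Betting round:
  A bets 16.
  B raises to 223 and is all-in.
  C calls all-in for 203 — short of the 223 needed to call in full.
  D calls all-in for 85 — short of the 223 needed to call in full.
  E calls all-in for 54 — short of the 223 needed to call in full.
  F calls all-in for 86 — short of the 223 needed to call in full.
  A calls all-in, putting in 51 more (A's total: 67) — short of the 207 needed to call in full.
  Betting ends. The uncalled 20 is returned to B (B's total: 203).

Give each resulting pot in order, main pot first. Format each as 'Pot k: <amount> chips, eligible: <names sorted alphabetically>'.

Contributions (after 20 returned to B): A=67, B=203, C=203, D=85, E=54, F=86
Pot levels (distinct totals of non-folded players): 54, 67, 85, 86, 203
Layer 1-54: 54 each from A, B, C, D, E, F = 54*6 = 324 chips; eligible A, B, C, D, E, F
Layer 55-67: 13 each from A, B, C, D, F = 13*5 = 65 chips; eligible A, B, C, D, F
Layer 68-85: 18 each from B, C, D, F = 18*4 = 72 chips; eligible B, C, D, F
Layer 86-86: 1 each from B, C, F = 1*3 = 3 chips; eligible B, C, F
Layer 87-203: 117 each from B, C = 117*2 = 234 chips; eligible B, C

Pot 1: 324 chips, eligible: A, B, C, D, E, F
Pot 2: 65 chips, eligible: A, B, C, D, F
Pot 3: 72 chips, eligible: B, C, D, F
Pot 4: 3 chips, eligible: B, C, F
Pot 5: 234 chips, eligible: B, C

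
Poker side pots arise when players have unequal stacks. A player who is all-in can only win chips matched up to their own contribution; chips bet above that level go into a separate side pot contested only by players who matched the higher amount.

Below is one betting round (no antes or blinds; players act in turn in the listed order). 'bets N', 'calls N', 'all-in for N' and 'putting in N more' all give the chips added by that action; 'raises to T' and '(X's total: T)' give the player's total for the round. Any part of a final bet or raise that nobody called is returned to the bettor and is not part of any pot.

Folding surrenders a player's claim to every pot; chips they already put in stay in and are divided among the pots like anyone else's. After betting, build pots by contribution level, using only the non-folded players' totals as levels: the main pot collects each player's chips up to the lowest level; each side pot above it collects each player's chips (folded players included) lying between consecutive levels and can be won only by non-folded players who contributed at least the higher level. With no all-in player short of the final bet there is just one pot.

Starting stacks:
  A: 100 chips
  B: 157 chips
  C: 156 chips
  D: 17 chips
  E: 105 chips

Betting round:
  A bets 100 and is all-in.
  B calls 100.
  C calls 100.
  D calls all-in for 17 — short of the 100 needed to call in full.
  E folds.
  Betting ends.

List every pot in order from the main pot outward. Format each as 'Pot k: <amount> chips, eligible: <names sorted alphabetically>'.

Pot 1: 68 chips, eligible: A, B, C, D
Pot 2: 249 chips, eligible: A, B, C

Derivation:
Contributions: A=100, B=100, C=100, D=17
Folded: E
Pot levels (distinct totals of non-folded players): 17, 100
Layer 1-17: 17 each from A, B, C, D = 17*4 = 68 chips; eligible A, B, C, D
Layer 18-100: 83 each from A, B, C = 83*3 = 249 chips; eligible A, B, C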